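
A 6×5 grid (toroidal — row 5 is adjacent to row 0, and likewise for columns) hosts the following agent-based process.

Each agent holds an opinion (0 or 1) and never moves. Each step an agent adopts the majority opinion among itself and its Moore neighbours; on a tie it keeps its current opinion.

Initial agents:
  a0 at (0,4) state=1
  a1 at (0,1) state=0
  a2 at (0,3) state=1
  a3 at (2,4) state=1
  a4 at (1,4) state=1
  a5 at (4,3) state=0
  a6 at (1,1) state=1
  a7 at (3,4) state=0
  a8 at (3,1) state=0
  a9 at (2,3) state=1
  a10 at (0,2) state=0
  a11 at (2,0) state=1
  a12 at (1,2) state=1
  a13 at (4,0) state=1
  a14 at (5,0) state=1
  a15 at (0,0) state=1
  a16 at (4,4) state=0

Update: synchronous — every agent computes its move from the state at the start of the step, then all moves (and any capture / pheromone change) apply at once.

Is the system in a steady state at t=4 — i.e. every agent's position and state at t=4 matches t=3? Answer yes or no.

t=1: a0@(0,4):1 a1@(0,1):1 a2@(0,3):1 a3@(2,4):1 a4@(1,4):1 a5@(4,3):0 a6@(1,1):1 a7@(3,4):1 a8@(3,1):1 a9@(2,3):1 a10@(0,2):1 a11@(2,0):1 a12@(1,2):1 a13@(4,0):0 a14@(5,0):1 a15@(0,0):1 a16@(4,4):0
t=2: a0@(0,4):1 a1@(0,1):1 a2@(0,3):1 a3@(2,4):1 a4@(1,4):1 a5@(4,3):0 a6@(1,1):1 a7@(3,4):1 a8@(3,1):1 a9@(2,3):1 a10@(0,2):1 a11@(2,0):1 a12@(1,2):1 a13@(4,0):1 a14@(5,0):1 a15@(0,0):1 a16@(4,4):0
t=3: a0@(0,4):1 a1@(0,1):1 a2@(0,3):1 a3@(2,4):1 a4@(1,4):1 a5@(4,3):0 a6@(1,1):1 a7@(3,4):1 a8@(3,1):1 a9@(2,3):1 a10@(0,2):1 a11@(2,0):1 a12@(1,2):1 a13@(4,0):1 a14@(5,0):1 a15@(0,0):1 a16@(4,4):1
t=4: a0@(0,4):1 a1@(0,1):1 a2@(0,3):1 a3@(2,4):1 a4@(1,4):1 a5@(4,3):1 a6@(1,1):1 a7@(3,4):1 a8@(3,1):1 a9@(2,3):1 a10@(0,2):1 a11@(2,0):1 a12@(1,2):1 a13@(4,0):1 a14@(5,0):1 a15@(0,0):1 a16@(4,4):1

no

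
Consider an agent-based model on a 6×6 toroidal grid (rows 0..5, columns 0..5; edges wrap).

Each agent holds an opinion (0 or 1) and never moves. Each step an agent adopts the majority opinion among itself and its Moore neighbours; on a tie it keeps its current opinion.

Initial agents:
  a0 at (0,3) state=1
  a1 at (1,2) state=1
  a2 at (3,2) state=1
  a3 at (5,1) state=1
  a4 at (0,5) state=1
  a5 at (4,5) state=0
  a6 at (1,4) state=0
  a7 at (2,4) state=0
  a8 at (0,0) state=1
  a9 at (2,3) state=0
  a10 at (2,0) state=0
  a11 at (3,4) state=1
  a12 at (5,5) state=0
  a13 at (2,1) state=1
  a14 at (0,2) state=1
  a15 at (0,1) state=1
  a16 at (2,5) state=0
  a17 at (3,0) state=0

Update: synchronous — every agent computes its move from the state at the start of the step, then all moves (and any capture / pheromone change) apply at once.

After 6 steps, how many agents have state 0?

t=1: a0@(0,3):1 a1@(1,2):1 a2@(3,2):1 a3@(5,1):1 a4@(0,5):1 a5@(4,5):0 a6@(1,4):0 a7@(2,4):0 a8@(0,0):1 a9@(2,3):0 a10@(2,0):0 a11@(3,4):0 a12@(5,5):0 a13@(2,1):1 a14@(0,2):1 a15@(0,1):1 a16@(2,5):0 a17@(3,0):0
t=2: (unchanged — steady state)

9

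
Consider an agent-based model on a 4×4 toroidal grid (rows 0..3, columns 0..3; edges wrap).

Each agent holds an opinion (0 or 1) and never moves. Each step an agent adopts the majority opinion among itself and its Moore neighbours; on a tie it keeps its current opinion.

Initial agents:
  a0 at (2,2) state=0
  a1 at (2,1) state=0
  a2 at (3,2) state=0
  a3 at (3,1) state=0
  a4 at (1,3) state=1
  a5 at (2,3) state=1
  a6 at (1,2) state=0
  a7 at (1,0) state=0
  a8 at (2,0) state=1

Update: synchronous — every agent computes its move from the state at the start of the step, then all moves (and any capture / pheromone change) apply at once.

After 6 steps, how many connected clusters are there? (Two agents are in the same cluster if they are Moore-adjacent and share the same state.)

2

t=1: a0@(2,2):0 a1@(2,1):0 a2@(3,2):0 a3@(3,1):0 a4@(1,3):1 a5@(2,3):0 a6@(1,2):0 a7@(1,0):1 a8@(2,0):1
t=2: (unchanged — steady state)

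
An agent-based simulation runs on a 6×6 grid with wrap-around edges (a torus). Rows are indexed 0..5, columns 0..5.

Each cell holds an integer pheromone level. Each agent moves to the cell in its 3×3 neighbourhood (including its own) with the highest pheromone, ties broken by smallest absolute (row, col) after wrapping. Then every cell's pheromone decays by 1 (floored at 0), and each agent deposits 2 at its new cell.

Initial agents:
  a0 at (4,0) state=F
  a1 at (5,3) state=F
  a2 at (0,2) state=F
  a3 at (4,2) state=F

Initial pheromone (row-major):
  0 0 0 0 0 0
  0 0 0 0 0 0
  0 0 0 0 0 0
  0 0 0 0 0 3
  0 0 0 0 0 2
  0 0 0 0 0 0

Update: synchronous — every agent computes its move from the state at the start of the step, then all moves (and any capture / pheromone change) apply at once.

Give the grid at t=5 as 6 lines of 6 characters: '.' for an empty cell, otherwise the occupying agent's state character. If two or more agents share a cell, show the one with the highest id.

.F....
......
......
.F...F
......
......

t=1: a0@(3,5) a1@(0,2) a2@(0,1) a3@(3,1) | pheromone: 0 2 2 0 0 0 / 0 0 0 0 0 0 / 0 0 0 0 0 0 / 0 2 0 0 0 4 / 0 0 0 0 0 1 / 0 0 0 0 0 0
t=2: a0@(3,5) a1@(0,1) a2@(0,1) a3@(3,1) | pheromone: 0 5 1 0 0 0 / 0 0 0 0 0 0 / 0 0 0 0 0 0 / 0 3 0 0 0 5 / 0 0 0 0 0 0 / 0 0 0 0 0 0
t=3: a0@(3,5) a1@(0,1) a2@(0,1) a3@(3,1) | pheromone: 0 8 0 0 0 0 / 0 0 0 0 0 0 / 0 0 0 0 0 0 / 0 4 0 0 0 6 / 0 0 0 0 0 0 / 0 0 0 0 0 0
t=4: a0@(3,5) a1@(0,1) a2@(0,1) a3@(3,1) | pheromone: 0 11 0 0 0 0 / 0 0 0 0 0 0 / 0 0 0 0 0 0 / 0 5 0 0 0 7 / 0 0 0 0 0 0 / 0 0 0 0 0 0
t=5: a0@(3,5) a1@(0,1) a2@(0,1) a3@(3,1) | pheromone: 0 14 0 0 0 0 / 0 0 0 0 0 0 / 0 0 0 0 0 0 / 0 6 0 0 0 8 / 0 0 0 0 0 0 / 0 0 0 0 0 0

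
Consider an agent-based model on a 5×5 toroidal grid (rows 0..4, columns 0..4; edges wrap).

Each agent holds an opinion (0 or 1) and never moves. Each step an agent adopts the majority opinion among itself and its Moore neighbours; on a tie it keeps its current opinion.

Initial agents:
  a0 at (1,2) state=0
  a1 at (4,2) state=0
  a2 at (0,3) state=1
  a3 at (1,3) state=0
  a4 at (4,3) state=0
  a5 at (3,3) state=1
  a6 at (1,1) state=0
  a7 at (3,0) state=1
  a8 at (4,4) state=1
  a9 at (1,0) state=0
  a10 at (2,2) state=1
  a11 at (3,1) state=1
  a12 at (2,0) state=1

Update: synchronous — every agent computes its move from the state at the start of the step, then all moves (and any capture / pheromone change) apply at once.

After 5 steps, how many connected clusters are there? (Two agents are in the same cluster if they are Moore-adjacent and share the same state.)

t=1: a0@(1,2):0 a1@(4,2):1 a2@(0,3):0 a3@(1,3):0 a4@(4,3):1 a5@(3,3):1 a6@(1,1):0 a7@(3,0):1 a8@(4,4):1 a9@(1,0):0 a10@(2,2):1 a11@(3,1):1 a12@(2,0):1
t=2: (unchanged — steady state)

2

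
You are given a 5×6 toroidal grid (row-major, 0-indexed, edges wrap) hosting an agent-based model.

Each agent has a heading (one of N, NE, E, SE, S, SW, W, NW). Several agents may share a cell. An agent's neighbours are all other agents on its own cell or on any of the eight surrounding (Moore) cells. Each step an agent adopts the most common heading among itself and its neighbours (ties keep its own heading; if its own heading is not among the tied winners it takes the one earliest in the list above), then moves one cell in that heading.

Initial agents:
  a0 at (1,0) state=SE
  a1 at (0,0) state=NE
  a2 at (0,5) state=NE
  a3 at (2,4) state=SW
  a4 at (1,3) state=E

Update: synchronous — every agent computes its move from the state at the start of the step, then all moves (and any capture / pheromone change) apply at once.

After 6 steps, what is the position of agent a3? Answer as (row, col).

t=1: a0@(0,1):NE a1@(4,1):NE a2@(4,0):NE a3@(3,3):SW a4@(1,4):E
t=2: a0@(4,2):NE a1@(3,2):NE a2@(3,1):NE a3@(4,2):SW a4@(1,5):E
t=3: a0@(3,3):NE a1@(2,3):NE a2@(2,2):NE a3@(3,3):NE a4@(1,0):E
t=4: a0@(2,4):NE a1@(1,4):NE a2@(1,3):NE a3@(2,4):NE a4@(1,1):E
t=5: a0@(1,5):NE a1@(0,5):NE a2@(0,4):NE a3@(1,5):NE a4@(1,2):E
t=6: a0@(0,0):NE a1@(4,0):NE a2@(4,5):NE a3@(0,0):NE a4@(1,3):E

(0, 0)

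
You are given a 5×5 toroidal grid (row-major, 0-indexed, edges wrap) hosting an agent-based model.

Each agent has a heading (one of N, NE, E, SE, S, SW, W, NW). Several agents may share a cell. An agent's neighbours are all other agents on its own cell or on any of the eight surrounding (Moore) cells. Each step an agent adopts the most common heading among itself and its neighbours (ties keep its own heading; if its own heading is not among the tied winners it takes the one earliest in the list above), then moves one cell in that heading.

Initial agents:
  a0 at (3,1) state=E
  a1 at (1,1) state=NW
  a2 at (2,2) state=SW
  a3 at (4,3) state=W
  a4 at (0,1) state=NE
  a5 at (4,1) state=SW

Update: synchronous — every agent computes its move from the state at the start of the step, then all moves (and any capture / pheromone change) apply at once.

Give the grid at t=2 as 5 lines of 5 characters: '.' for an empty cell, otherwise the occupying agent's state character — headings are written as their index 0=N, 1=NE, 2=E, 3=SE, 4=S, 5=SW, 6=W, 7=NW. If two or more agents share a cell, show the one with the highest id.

....5
....5
.....
...1.
56...

t=1: a0@(4,0):SW a1@(0,0):NW a2@(3,1):SW a3@(4,2):W a4@(4,2):NE a5@(0,0):SW
t=2: a0@(0,4):SW a1@(1,4):SW a2@(4,0):SW a3@(4,1):W a4@(3,3):NE a5@(1,4):SW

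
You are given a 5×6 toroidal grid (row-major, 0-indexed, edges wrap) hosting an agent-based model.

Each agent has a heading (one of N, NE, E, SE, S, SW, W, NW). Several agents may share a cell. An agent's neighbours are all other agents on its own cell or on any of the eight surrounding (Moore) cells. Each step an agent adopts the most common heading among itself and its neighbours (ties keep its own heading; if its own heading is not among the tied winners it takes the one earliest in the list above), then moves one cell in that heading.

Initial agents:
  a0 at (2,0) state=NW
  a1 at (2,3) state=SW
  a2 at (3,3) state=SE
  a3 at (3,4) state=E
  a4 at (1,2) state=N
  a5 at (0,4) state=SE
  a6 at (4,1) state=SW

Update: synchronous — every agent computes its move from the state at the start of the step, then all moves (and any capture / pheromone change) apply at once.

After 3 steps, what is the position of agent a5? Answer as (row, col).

(3, 1)

t=1: a0@(1,5):NW a1@(3,2):SW a2@(4,4):SE a3@(3,5):E a4@(0,2):N a5@(1,5):SE a6@(0,0):SW
t=2: a0@(0,4):NW a1@(4,1):SW a2@(0,5):SE a3@(3,0):E a4@(4,2):N a5@(2,0):SE a6@(1,5):SW
t=3: a0@(4,3):NW a1@(0,0):SW a2@(1,0):SE a3@(3,1):E a4@(3,2):N a5@(3,1):SE a6@(2,0):SE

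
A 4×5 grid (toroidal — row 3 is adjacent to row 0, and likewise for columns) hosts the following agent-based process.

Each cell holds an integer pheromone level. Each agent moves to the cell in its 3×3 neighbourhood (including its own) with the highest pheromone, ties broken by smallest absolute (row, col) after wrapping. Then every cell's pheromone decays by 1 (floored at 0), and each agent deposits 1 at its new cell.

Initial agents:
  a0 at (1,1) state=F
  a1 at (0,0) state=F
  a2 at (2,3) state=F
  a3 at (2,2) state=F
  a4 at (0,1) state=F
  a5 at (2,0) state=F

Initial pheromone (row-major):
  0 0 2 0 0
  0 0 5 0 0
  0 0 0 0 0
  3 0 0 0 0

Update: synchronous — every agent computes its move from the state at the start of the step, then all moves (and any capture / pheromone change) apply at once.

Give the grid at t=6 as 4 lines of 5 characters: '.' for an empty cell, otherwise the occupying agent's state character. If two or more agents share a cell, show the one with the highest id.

t=1: a0@(1,2) a1@(3,0) a2@(1,2) a3@(1,2) a4@(1,2) a5@(3,0) | pheromone: 0 0 1 0 0 / 0 0 8 0 0 / 0 0 0 0 0 / 4 0 0 0 0
t=2: a0@(1,2) a1@(3,0) a2@(1,2) a3@(1,2) a4@(1,2) a5@(3,0) | pheromone: 0 0 0 0 0 / 0 0 11 0 0 / 0 0 0 0 0 / 5 0 0 0 0
t=3: a0@(1,2) a1@(3,0) a2@(1,2) a3@(1,2) a4@(1,2) a5@(3,0) | pheromone: 0 0 0 0 0 / 0 0 14 0 0 / 0 0 0 0 0 / 6 0 0 0 0
t=4: a0@(1,2) a1@(3,0) a2@(1,2) a3@(1,2) a4@(1,2) a5@(3,0) | pheromone: 0 0 0 0 0 / 0 0 17 0 0 / 0 0 0 0 0 / 7 0 0 0 0
t=5: a0@(1,2) a1@(3,0) a2@(1,2) a3@(1,2) a4@(1,2) a5@(3,0) | pheromone: 0 0 0 0 0 / 0 0 20 0 0 / 0 0 0 0 0 / 8 0 0 0 0
t=6: a0@(1,2) a1@(3,0) a2@(1,2) a3@(1,2) a4@(1,2) a5@(3,0) | pheromone: 0 0 0 0 0 / 0 0 23 0 0 / 0 0 0 0 0 / 9 0 0 0 0

.....
..F..
.....
F....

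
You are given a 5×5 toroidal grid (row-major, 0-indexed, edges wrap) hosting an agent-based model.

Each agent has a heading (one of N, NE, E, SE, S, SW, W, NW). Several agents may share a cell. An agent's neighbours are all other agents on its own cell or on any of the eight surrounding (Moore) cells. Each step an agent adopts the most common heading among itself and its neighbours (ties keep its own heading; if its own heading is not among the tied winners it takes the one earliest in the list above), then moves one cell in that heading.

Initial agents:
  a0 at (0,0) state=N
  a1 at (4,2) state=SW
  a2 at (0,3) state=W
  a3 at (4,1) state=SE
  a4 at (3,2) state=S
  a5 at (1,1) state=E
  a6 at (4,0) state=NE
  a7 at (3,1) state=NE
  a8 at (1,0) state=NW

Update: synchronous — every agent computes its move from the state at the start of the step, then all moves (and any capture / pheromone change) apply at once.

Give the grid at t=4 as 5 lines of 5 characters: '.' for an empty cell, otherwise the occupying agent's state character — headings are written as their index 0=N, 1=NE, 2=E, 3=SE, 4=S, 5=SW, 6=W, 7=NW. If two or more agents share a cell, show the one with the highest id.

t=1: a0@(4,0):N a1@(0,1):SW a2@(0,2):W a3@(3,2):NE a4@(4,2):S a5@(1,2):E a6@(3,1):NE a7@(2,2):NE a8@(0,4):NW
t=2: a0@(3,0):N a1@(1,0):SW a2@(0,1):W a3@(2,3):NE a4@(3,3):NE a5@(1,3):E a6@(2,2):NE a7@(1,3):NE a8@(4,3):NW
t=3: a0@(2,0):N a1@(2,4):SW a2@(0,0):W a3@(1,4):NE a4@(2,4):NE a5@(0,4):NE a6@(1,3):NE a7@(0,4):NE a8@(3,2):NW
t=4: a0@(1,1):NE a1@(1,0):NE a2@(4,1):NE a3@(0,0):NE a4@(1,0):NE a5@(4,0):NE a6@(0,4):NE a7@(4,0):NE a8@(2,1):NW

1...1
11...
.7...
.....
11...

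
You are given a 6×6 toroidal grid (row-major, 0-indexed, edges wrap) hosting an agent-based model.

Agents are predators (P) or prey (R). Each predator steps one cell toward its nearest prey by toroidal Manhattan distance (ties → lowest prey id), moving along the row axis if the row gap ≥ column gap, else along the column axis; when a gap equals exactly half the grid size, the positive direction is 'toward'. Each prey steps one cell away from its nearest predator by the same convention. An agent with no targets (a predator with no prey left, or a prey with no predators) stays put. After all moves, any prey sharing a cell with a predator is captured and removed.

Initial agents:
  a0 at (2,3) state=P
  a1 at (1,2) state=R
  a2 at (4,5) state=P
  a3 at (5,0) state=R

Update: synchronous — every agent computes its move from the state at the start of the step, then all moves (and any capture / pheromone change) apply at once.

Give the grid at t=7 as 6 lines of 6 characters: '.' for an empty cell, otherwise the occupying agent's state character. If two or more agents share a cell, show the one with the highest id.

t=1: a0@(1,3):P a1@(0,2):R a2@(5,5):P a3@(0,0):R
t=2: a0@(0,3):P a1@(5,2):R a2@(0,5):P a3@(1,0):R
t=3: a0@(5,3):P a1@(4,2):R a2@(1,5):P a3@(2,0):R
t=4: a0@(4,3):P a1@(3,2):R a2@(2,5):P a3@(3,0):R
t=5: a0@(3,3):P a1@(2,2):R a2@(3,5):P a3@(4,0):R
t=6: a0@(2,3):P a1@(1,2):R a2@(4,5):P a3@(5,0):R
t=7: a0@(1,3):P a1@(0,2):R a2@(5,5):P a3@(0,0):R

R.R...
...P..
......
......
......
.....P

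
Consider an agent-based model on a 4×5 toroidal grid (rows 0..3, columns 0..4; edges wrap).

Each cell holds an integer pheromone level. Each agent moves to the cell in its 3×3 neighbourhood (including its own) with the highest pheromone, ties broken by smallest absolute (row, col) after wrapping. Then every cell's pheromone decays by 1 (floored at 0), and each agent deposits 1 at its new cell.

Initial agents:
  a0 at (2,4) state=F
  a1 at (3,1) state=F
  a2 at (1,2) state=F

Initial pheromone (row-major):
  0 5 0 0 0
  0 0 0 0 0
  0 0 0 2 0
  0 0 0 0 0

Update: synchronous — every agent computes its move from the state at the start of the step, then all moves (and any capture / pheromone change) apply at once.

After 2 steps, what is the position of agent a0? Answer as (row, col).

(2, 3)

t=1: a0@(2,3) a1@(0,1) a2@(0,1) | pheromone: 0 6 0 0 0 / 0 0 0 0 0 / 0 0 0 2 0 / 0 0 0 0 0
t=2: a0@(2,3) a1@(0,1) a2@(0,1) | pheromone: 0 7 0 0 0 / 0 0 0 0 0 / 0 0 0 2 0 / 0 0 0 0 0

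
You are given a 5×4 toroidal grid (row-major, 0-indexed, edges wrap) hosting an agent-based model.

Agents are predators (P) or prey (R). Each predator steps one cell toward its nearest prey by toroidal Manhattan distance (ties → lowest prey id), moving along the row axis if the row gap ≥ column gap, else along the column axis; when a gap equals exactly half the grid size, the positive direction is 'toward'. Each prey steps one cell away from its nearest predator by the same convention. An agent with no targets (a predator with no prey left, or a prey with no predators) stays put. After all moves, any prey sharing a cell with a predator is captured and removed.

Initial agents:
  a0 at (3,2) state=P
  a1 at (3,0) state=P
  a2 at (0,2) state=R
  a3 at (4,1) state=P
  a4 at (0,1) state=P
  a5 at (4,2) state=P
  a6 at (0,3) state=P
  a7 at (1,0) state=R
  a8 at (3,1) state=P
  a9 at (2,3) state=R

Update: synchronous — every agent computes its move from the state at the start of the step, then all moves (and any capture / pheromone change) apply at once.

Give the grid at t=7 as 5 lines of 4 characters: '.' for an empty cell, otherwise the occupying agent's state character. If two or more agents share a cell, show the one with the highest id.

t=1: a0@(4,2):P a1@(2,0):P a2@(0,3):R a3@(0,1):P a4@(0,2):P a5@(0,2):P a6@(0,2):P a7@(0,0):R a8@(4,1):P a9@(1,3):R
t=2: a0@(0,2):P a1@(1,0):P a3@(0,0):P a4@(0,3):P a5@(0,3):P a6@(0,3):P a8@(0,1):P
t=3: (unchanged — steady state)

PPPP
P...
....
....
....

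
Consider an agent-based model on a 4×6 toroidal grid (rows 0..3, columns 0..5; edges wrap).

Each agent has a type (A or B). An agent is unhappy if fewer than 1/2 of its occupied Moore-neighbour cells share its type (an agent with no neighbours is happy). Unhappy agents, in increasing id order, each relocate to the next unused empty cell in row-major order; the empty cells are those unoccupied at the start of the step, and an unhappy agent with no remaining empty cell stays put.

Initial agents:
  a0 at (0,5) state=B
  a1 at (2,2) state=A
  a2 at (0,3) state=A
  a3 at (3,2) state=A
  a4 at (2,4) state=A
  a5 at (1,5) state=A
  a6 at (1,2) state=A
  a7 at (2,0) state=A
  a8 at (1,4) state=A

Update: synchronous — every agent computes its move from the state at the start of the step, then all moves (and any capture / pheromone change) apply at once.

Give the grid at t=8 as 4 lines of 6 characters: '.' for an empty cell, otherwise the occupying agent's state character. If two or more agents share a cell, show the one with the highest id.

t=1: a0@(0,0):B a1@(2,2):A a2@(0,3):A a3@(3,2):A a4@(2,4):A a5@(1,5):A a6@(1,2):A a7@(2,0):A a8@(1,4):A
t=2: a0@(0,1):B a1@(2,2):A a2@(0,3):A a3@(3,2):A a4@(2,4):A a5@(1,5):A a6@(1,2):A a7@(2,0):A a8@(1,4):A
t=3: a0@(0,0):B a1@(2,2):A a2@(0,3):A a3@(3,2):A a4@(2,4):A a5@(1,5):A a6@(1,2):A a7@(2,0):A a8@(1,4):A
t=4: a0@(0,1):B a1@(2,2):A a2@(0,3):A a3@(3,2):A a4@(2,4):A a5@(1,5):A a6@(1,2):A a7@(2,0):A a8@(1,4):A
t=5: a0@(0,0):B a1@(2,2):A a2@(0,3):A a3@(3,2):A a4@(2,4):A a5@(1,5):A a6@(1,2):A a7@(2,0):A a8@(1,4):A
t=6: a0@(0,1):B a1@(2,2):A a2@(0,3):A a3@(3,2):A a4@(2,4):A a5@(1,5):A a6@(1,2):A a7@(2,0):A a8@(1,4):A
t=7: a0@(0,0):B a1@(2,2):A a2@(0,3):A a3@(3,2):A a4@(2,4):A a5@(1,5):A a6@(1,2):A a7@(2,0):A a8@(1,4):A
t=8: a0@(0,1):B a1@(2,2):A a2@(0,3):A a3@(3,2):A a4@(2,4):A a5@(1,5):A a6@(1,2):A a7@(2,0):A a8@(1,4):A

.B.A..
..A.AA
A.A.A.
..A...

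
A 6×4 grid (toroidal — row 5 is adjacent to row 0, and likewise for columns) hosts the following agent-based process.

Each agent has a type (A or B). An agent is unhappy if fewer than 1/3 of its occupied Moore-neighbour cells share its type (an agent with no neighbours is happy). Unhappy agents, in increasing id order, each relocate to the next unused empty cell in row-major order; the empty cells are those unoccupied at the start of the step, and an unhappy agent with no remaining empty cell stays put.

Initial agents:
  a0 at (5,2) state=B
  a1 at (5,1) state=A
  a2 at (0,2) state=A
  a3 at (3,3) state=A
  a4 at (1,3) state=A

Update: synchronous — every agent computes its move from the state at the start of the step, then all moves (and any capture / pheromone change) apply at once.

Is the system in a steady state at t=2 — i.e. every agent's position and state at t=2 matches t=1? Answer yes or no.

t=1: a0@(0,0):B a1@(5,1):A a2@(0,2):A a3@(3,3):A a4@(1,3):A
t=2: a0@(0,1):B a1@(5,1):A a2@(0,2):A a3@(3,3):A a4@(1,3):A

no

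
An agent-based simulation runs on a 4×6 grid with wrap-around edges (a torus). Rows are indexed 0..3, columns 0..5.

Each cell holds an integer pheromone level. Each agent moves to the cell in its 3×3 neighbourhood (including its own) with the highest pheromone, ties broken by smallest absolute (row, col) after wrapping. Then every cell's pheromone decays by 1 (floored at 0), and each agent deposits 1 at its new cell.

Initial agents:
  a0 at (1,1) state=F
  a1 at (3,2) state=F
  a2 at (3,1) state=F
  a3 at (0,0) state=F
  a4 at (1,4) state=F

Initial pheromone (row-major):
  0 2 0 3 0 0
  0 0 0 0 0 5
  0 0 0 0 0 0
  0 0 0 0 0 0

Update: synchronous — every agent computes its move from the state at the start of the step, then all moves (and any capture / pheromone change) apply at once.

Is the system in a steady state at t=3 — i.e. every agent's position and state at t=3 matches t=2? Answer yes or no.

yes

t=1: a0@(0,1) a1@(0,3) a2@(0,1) a3@(1,5) a4@(1,5) | pheromone: 0 3 0 3 0 0 / 0 0 0 0 0 6 / 0 0 0 0 0 0 / 0 0 0 0 0 0
t=2: a0@(0,1) a1@(0,3) a2@(0,1) a3@(1,5) a4@(1,5) | pheromone: 0 4 0 3 0 0 / 0 0 0 0 0 7 / 0 0 0 0 0 0 / 0 0 0 0 0 0
t=3: a0@(0,1) a1@(0,3) a2@(0,1) a3@(1,5) a4@(1,5) | pheromone: 0 5 0 3 0 0 / 0 0 0 0 0 8 / 0 0 0 0 0 0 / 0 0 0 0 0 0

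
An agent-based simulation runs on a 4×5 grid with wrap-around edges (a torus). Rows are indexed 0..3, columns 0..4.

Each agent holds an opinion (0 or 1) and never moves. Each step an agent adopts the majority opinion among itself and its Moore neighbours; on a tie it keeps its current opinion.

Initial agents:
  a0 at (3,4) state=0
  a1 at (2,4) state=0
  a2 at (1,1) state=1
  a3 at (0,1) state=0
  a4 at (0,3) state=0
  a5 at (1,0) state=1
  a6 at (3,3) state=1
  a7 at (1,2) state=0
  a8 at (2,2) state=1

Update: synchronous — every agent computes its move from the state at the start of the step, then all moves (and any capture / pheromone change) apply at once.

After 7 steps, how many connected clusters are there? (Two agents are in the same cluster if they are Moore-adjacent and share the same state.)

2

t=1: a0@(3,4):0 a1@(2,4):0 a2@(1,1):1 a3@(0,1):0 a4@(0,3):0 a5@(1,0):1 a6@(3,3):0 a7@(1,2):0 a8@(2,2):1
t=2: (unchanged — steady state)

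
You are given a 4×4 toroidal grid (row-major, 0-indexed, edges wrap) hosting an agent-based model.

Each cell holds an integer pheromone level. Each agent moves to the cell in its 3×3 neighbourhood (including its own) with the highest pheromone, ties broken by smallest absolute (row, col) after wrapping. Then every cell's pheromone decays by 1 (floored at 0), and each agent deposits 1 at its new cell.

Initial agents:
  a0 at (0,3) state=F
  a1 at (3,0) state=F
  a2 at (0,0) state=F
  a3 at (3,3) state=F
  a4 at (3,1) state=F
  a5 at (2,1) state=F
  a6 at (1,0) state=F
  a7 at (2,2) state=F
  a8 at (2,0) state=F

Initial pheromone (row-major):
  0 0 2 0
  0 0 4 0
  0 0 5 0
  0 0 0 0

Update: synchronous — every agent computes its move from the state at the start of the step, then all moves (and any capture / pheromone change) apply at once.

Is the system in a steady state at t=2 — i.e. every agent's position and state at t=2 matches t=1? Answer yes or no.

t=1: a0@(1,2) a1@(0,0) a2@(0,0) a3@(2,2) a4@(2,2) a5@(2,2) a6@(0,0) a7@(2,2) a8@(1,0) | pheromone: 3 0 1 0 / 1 0 4 0 / 0 0 8 0 / 0 0 0 0
t=2: a0@(2,2) a1@(0,0) a2@(0,0) a3@(2,2) a4@(2,2) a5@(2,2) a6@(0,0) a7@(2,2) a8@(0,0) | pheromone: 6 0 0 0 / 0 0 3 0 / 0 0 12 0 / 0 0 0 0

no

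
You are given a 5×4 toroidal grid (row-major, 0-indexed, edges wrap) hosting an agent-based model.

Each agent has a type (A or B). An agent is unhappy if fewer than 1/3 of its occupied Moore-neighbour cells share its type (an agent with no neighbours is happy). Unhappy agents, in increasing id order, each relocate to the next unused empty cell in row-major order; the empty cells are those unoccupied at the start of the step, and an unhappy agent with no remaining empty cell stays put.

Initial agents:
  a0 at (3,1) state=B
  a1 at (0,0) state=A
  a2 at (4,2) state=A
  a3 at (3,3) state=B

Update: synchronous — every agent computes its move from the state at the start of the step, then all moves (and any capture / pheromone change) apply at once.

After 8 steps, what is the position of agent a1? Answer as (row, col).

t=1: a0@(0,1):B a1@(0,0):A a2@(0,2):A a3@(0,3):B
t=2: a0@(1,0):B a1@(1,1):A a2@(1,2):A a3@(1,3):B
t=3: (unchanged — steady state)

(1, 1)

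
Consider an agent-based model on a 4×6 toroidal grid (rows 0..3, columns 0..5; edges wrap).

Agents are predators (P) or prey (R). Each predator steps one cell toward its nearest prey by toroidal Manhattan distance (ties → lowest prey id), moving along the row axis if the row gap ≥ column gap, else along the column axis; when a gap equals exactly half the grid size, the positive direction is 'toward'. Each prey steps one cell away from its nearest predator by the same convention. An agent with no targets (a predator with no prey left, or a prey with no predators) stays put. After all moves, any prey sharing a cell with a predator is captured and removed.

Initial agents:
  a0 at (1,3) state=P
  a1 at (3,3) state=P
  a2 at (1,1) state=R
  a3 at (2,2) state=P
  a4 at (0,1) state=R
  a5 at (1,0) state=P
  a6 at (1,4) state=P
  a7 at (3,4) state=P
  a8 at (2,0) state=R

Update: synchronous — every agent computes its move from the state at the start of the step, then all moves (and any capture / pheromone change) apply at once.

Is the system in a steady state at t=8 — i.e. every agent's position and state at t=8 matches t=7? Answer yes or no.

yes

t=1: a0@(1,2):P a1@(3,2):P a3@(1,2):P a4@(3,1):R a5@(1,1):P a6@(1,5):P a7@(3,5):P a8@(3,0):R
t=2: a0@(2,2):P a1@(3,1):P a3@(2,2):P a5@(2,1):P a6@(2,5):P a7@(3,0):P
t=3: (unchanged — steady state)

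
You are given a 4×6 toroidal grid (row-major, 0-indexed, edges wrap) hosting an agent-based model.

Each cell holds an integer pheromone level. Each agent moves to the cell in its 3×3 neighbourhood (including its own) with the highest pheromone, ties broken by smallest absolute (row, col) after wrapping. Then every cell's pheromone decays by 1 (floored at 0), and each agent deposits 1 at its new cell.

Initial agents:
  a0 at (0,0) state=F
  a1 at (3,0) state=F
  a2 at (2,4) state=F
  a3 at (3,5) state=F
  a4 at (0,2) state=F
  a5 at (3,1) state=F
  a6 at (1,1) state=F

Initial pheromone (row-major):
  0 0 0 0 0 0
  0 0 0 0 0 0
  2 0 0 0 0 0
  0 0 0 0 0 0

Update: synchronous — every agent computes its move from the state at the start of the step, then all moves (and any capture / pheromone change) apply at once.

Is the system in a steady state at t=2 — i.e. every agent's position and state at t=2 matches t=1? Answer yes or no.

no

t=1: a0@(0,0) a1@(2,0) a2@(1,3) a3@(2,0) a4@(0,1) a5@(2,0) a6@(2,0) | pheromone: 1 1 0 0 0 0 / 0 0 0 1 0 0 / 5 0 0 0 0 0 / 0 0 0 0 0 0
t=2: a0@(0,0) a1@(2,0) a2@(1,3) a3@(2,0) a4@(0,0) a5@(2,0) a6@(2,0) | pheromone: 2 0 0 0 0 0 / 0 0 0 1 0 0 / 8 0 0 0 0 0 / 0 0 0 0 0 0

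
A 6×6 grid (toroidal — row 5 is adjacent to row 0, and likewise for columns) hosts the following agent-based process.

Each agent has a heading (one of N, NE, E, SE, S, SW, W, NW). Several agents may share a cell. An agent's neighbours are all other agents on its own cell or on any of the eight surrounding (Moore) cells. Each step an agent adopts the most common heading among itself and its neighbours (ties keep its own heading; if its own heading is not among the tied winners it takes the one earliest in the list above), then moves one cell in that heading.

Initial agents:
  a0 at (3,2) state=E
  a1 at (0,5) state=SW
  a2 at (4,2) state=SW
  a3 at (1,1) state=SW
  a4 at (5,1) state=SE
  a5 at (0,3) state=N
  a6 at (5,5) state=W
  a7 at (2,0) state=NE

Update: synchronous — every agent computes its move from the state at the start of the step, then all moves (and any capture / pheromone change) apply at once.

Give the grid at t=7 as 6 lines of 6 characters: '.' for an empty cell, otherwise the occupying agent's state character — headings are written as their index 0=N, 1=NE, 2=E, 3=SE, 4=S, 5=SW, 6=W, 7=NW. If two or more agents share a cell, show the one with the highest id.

....5.
....55
5...55
.....5
......
.5....

t=1: a0@(3,3):E a1@(1,4):SW a2@(5,1):SW a3@(2,0):SW a4@(0,2):SE a5@(5,3):N a6@(5,4):W a7@(1,1):NE
t=2: a0@(3,4):E a1@(2,3):SW a2@(0,0):SW a3@(3,5):SW a4@(1,3):SE a5@(4,3):N a6@(5,3):W a7@(0,2):NE
t=3: a0@(4,3):SW a1@(3,2):SW a2@(1,5):SW a3@(4,4):SW a4@(2,4):SE a5@(3,3):N a6@(5,2):W a7@(5,3):NE
t=4: a0@(5,2):SW a1@(4,1):SW a2@(2,4):SW a3@(5,3):SW a4@(3,5):SE a5@(4,2):SW a6@(5,1):W a7@(0,2):SW
t=5: a0@(0,1):SW a1@(5,0):SW a2@(3,3):SW a3@(0,2):SW a4@(4,0):SE a5@(5,1):SW a6@(0,0):SW a7@(1,1):SW
t=6: a0@(1,0):SW a1@(0,5):SW a2@(4,2):SW a3@(1,1):SW a4@(5,5):SW a5@(0,0):SW a6@(1,5):SW a7@(2,0):SW
t=7: a0@(2,5):SW a1@(1,4):SW a2@(5,1):SW a3@(2,0):SW a4@(0,4):SW a5@(1,5):SW a6@(2,4):SW a7@(3,5):SW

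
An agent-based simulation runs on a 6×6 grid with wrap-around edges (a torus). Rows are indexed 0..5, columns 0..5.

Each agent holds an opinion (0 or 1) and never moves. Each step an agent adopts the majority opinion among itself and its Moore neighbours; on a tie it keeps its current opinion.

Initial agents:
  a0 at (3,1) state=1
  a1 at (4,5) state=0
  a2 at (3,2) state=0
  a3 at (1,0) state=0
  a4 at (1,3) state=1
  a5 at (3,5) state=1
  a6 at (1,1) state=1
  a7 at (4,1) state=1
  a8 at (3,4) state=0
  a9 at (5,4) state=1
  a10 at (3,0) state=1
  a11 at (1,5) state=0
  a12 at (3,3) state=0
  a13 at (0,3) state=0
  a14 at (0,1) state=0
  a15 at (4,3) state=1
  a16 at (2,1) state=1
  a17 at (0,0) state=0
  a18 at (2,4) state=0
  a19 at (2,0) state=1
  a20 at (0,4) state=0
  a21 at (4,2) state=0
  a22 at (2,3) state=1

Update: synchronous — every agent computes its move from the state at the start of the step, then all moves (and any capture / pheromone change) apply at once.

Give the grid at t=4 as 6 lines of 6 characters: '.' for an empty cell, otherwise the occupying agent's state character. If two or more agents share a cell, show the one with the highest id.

00.00.
01.0.0
11.00.
111001
.100.1
....0.

t=1: a0@(3,1):1 a1@(4,5):1 a2@(3,2):1 a3@(1,0):0 a4@(1,3):0 a5@(3,5):1 a6@(1,1):1 a7@(4,1):1 a8@(3,4):0 a9@(5,4):0 a10@(3,0):1 a11@(1,5):0 a12@(3,3):0 a13@(0,3):0 a14@(0,1):0 a15@(4,3):0 a16@(2,1):1 a17@(0,0):0 a18@(2,4):0 a19@(2,0):1 a20@(0,4):0 a21@(4,2):0 a22@(2,3):0
t=2: (unchanged — steady state)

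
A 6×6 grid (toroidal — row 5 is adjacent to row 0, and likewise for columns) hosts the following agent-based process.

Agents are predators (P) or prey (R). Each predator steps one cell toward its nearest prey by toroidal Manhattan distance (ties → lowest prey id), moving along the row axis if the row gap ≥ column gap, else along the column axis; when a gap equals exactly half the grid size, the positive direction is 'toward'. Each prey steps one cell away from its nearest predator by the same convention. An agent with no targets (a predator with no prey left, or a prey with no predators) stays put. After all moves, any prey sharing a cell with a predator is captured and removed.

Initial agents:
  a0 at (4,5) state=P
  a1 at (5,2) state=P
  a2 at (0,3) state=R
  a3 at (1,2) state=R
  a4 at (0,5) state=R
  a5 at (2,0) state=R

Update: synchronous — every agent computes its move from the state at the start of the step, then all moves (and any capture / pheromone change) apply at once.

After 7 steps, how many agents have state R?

4

t=1: a0@(5,5):P a1@(0,2):P a2@(1,3):R a3@(2,2):R a4@(1,5):R a5@(1,0):R
t=2: a0@(0,5):P a1@(1,2):P a2@(2,3):R a3@(3,2):R a4@(2,5):R a5@(2,0):R
t=3: a0@(1,5):P a1@(2,2):P a2@(3,3):R a3@(4,2):R a4@(3,5):R a5@(3,0):R
t=4: a0@(2,5):P a1@(3,2):P a2@(4,3):R a3@(5,2):R a4@(4,5):R a5@(4,0):R
t=5: a0@(3,5):P a1@(4,2):P a2@(5,3):R a3@(0,2):R a4@(5,5):R a5@(5,0):R
t=6: a0@(4,5):P a1@(5,2):P a2@(0,3):R a3@(1,2):R a4@(0,5):R a5@(0,0):R
t=7: a0@(5,5):P a1@(0,2):P a2@(1,3):R a3@(2,2):R a4@(1,5):R a5@(1,0):R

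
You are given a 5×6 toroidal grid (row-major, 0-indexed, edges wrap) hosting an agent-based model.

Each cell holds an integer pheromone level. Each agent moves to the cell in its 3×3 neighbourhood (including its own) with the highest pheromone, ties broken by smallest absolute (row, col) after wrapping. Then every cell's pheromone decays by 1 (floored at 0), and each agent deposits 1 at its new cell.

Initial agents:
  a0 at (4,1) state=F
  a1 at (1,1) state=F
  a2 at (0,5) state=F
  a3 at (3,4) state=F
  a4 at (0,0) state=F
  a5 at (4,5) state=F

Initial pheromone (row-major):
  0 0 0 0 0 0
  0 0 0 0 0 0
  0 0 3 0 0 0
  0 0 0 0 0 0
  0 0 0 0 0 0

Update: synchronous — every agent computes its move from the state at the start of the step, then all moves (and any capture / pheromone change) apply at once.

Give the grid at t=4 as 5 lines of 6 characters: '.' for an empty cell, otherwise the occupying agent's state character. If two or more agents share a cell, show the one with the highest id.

t=1: a0@(0,0) a1@(2,2) a2@(0,0) a3@(2,3) a4@(0,0) a5@(0,0) | pheromone: 4 0 0 0 0 0 / 0 0 0 0 0 0 / 0 0 3 1 0 0 / 0 0 0 0 0 0 / 0 0 0 0 0 0
t=2: a0@(0,0) a1@(2,2) a2@(0,0) a3@(2,2) a4@(0,0) a5@(0,0) | pheromone: 7 0 0 0 0 0 / 0 0 0 0 0 0 / 0 0 4 0 0 0 / 0 0 0 0 0 0 / 0 0 0 0 0 0
t=3: a0@(0,0) a1@(2,2) a2@(0,0) a3@(2,2) a4@(0,0) a5@(0,0) | pheromone: 10 0 0 0 0 0 / 0 0 0 0 0 0 / 0 0 5 0 0 0 / 0 0 0 0 0 0 / 0 0 0 0 0 0
t=4: a0@(0,0) a1@(2,2) a2@(0,0) a3@(2,2) a4@(0,0) a5@(0,0) | pheromone: 13 0 0 0 0 0 / 0 0 0 0 0 0 / 0 0 6 0 0 0 / 0 0 0 0 0 0 / 0 0 0 0 0 0

F.....
......
..F...
......
......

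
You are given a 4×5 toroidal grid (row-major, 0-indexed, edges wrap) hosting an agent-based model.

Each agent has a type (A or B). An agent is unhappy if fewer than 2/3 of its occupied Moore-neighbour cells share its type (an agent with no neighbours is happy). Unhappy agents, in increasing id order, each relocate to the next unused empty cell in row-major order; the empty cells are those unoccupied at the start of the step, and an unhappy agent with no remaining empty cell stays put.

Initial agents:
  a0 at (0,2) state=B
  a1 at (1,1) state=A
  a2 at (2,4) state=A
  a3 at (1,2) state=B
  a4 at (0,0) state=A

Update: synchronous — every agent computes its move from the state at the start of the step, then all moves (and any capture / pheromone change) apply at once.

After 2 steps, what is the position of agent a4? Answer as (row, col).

(1, 2)

t=1: a0@(0,1):B a1@(0,3):A a2@(2,4):A a3@(0,4):B a4@(0,0):A
t=2: a0@(0,2):B a1@(1,0):A a2@(2,4):A a3@(1,1):B a4@(1,2):A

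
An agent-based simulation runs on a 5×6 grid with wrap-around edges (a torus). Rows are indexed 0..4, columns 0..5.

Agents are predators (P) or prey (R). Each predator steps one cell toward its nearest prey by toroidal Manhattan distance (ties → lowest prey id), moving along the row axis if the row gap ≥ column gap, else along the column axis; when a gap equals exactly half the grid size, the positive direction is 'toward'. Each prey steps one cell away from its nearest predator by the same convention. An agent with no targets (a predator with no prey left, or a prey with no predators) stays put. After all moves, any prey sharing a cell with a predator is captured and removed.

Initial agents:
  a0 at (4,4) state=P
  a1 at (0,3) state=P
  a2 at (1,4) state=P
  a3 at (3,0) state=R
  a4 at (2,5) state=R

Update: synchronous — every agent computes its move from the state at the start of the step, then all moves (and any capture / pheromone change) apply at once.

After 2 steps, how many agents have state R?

t=1: a0@(4,5):P a1@(1,3):P a2@(2,4):P a3@(3,1):R a4@(3,5):R
t=2: a0@(3,5):P a1@(2,3):P a2@(3,4):P a3@(3,2):R a4@(2,5):R

2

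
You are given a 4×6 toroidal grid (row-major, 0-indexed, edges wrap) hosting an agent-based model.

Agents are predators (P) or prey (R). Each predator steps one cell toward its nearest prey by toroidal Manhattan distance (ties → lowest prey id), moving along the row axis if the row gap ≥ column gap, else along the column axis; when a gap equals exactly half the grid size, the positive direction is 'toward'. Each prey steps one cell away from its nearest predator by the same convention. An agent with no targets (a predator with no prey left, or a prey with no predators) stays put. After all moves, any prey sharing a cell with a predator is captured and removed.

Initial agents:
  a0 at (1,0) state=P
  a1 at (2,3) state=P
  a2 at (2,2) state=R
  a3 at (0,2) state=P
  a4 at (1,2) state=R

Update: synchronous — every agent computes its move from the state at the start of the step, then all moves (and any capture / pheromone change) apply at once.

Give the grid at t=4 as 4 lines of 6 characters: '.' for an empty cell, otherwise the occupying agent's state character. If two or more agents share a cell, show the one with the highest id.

t=1: a0@(1,1):P a1@(2,2):P a2@(2,1):R a3@(1,2):P
t=2: a0@(2,1):P a1@(2,1):P a2@(3,1):R a3@(2,2):P
t=3: a0@(3,1):P a1@(3,1):P a2@(0,1):R a3@(3,2):P
t=4: a0@(0,1):P a1@(0,1):P a2@(1,1):R a3@(0,2):P

.PP...
.R....
......
......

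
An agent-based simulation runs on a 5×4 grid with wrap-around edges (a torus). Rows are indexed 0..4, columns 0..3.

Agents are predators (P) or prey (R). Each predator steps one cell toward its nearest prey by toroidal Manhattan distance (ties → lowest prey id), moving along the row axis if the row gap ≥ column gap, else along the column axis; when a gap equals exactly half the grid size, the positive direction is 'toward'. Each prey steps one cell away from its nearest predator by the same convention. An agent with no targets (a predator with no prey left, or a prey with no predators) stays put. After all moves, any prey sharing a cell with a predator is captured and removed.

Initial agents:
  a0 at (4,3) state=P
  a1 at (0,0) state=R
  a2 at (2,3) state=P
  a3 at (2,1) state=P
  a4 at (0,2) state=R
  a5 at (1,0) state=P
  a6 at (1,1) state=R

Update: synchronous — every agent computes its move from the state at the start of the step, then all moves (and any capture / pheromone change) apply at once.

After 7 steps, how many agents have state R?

t=1: a0@(0,3):P a1@(4,0):R a2@(1,3):P a3@(1,1):P a4@(1,2):R a5@(0,0):P a6@(0,1):R
t=2: a0@(4,3):P a1@(3,0):R a2@(1,2):P a3@(1,2):P a4@(1,1):R a5@(4,0):P a6@(4,1):R
t=3: a0@(3,3):P a1@(2,0):R a2@(1,1):P a3@(1,1):P a4@(1,0):R a5@(3,0):P a6@(4,2):R
t=4: a0@(2,3):P a2@(1,0):P a3@(1,0):P a4@(1,3):R a5@(2,0):P a6@(0,2):R
t=5: a0@(1,3):P a2@(1,3):P a3@(1,3):P a4@(0,3):R a5@(1,0):P a6@(4,2):R
t=6: a0@(0,3):P a2@(0,3):P a3@(0,3):P a4@(4,3):R a5@(0,0):P a6@(3,2):R
t=7: a0@(4,3):P a2@(4,3):P a3@(4,3):P a4@(3,3):R a5@(4,0):P a6@(2,2):R

2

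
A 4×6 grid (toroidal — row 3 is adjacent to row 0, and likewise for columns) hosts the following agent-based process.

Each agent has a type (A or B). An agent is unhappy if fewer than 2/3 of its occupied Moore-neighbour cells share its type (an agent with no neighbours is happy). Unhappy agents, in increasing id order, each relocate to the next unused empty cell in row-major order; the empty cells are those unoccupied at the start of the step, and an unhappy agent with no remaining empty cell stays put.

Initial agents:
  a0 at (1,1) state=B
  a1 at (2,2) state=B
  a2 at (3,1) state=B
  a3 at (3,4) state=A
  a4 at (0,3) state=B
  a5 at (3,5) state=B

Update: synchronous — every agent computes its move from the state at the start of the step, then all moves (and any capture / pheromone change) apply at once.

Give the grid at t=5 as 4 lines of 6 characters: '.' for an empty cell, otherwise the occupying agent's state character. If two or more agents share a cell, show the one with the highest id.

t=1: a0@(1,1):B a1@(2,2):B a2@(3,1):B a3@(0,0):A a4@(0,1):B a5@(0,2):B
t=2: a0@(1,1):B a1@(2,2):B a2@(3,1):B a3@(0,3):A a4@(0,1):B a5@(0,2):B
t=3: a0@(1,1):B a1@(2,2):B a2@(3,1):B a3@(0,0):A a4@(0,1):B a5@(0,2):B
t=4: a0@(1,1):B a1@(2,2):B a2@(3,1):B a3@(0,3):A a4@(0,1):B a5@(0,2):B
t=5: a0@(1,1):B a1@(2,2):B a2@(3,1):B a3@(0,0):A a4@(0,1):B a5@(0,2):B

ABB...
.B....
..B...
.B....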